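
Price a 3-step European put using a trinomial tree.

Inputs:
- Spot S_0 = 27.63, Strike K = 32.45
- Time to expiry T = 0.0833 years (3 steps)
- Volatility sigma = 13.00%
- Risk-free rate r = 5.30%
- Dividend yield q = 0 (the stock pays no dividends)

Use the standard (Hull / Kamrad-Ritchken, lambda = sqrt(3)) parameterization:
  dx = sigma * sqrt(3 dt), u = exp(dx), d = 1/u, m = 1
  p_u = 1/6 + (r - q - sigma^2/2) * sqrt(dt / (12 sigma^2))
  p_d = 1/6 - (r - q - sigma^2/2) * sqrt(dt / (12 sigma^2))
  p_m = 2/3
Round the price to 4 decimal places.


dt = T/N = 0.027767; dx = sigma*sqrt(3*dt) = 0.037520
u = exp(dx) = 1.038233; d = 1/u = 0.963175
p_u = 0.183151, p_m = 0.666667, p_d = 0.150182
Discount per step: exp(-r*dt) = 0.998529
Stock lattice S(k, j) with j the centered position index:
  k=0: S(0,+0) = 27.6300
  k=1: S(1,-1) = 26.6125; S(1,+0) = 27.6300; S(1,+1) = 28.6864
  k=2: S(2,-2) = 25.6325; S(2,-1) = 26.6125; S(2,+0) = 27.6300; S(2,+1) = 28.6864; S(2,+2) = 29.7831
  k=3: S(3,-3) = 24.6886; S(3,-2) = 25.6325; S(3,-1) = 26.6125; S(3,+0) = 27.6300; S(3,+1) = 28.6864; S(3,+2) = 29.7831; S(3,+3) = 30.9218
Terminal payoffs V(N, j) = max(K - S_T, 0):
  V(3,-3) = 7.761406; V(3,-2) = 6.817486; V(3,-1) = 5.837477; V(3,+0) = 4.820000; V(3,+1) = 3.763621; V(3,+2) = 2.666854; V(3,+3) = 1.528154
Backward induction: V(k, j) = exp(-r*dt) * [p_u * V(k+1, j+1) + p_m * V(k+1, j) + p_d * V(k+1, j-1)]
  V(2,-2) = exp(-r*dt) * [p_u*5.837477 + p_m*6.817486 + p_d*7.761406] = 6.769786
  V(2,-1) = exp(-r*dt) * [p_u*4.820000 + p_m*5.837477 + p_d*6.817486] = 5.789778
  V(2,+0) = exp(-r*dt) * [p_u*3.763621 + p_m*4.820000 + p_d*5.837477] = 4.772302
  V(2,+1) = exp(-r*dt) * [p_u*2.666854 + p_m*3.763621 + p_d*4.820000] = 3.715924
  V(2,+2) = exp(-r*dt) * [p_u*1.528154 + p_m*2.666854 + p_d*3.763621] = 2.619157
  V(1,-1) = exp(-r*dt) * [p_u*4.772302 + p_m*5.789778 + p_d*6.769786] = 5.742150
  V(1,+0) = exp(-r*dt) * [p_u*3.715924 + p_m*4.772302 + p_d*5.789778] = 4.724674
  V(1,+1) = exp(-r*dt) * [p_u*2.619157 + p_m*3.715924 + p_d*4.772302] = 3.668297
  V(0,+0) = exp(-r*dt) * [p_u*3.668297 + p_m*4.724674 + p_d*5.742150] = 4.677116

Answer: Price = V(0,0) = 4.6771


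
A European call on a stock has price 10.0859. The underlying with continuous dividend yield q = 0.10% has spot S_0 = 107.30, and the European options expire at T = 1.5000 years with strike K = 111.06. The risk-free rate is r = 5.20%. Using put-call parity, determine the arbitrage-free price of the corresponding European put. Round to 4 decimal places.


Answer: Put price = 5.6733

Derivation:
Put-call parity: C - P = S_0 * exp(-qT) - K * exp(-rT).
S_0 * exp(-qT) = 107.3000 * 0.99850112 = 107.13917065
K * exp(-rT) = 111.0600 * 0.92496443 = 102.72654921
P = C - S*exp(-qT) + K*exp(-rT)
P = 10.0859 - 107.13917065 + 102.72654921 = 5.6733


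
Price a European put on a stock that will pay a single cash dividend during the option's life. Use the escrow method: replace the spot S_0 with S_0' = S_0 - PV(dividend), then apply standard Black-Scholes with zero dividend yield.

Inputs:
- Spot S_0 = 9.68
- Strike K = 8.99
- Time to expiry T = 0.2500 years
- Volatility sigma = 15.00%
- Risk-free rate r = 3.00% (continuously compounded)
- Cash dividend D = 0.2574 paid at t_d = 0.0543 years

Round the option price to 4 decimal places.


PV(D) = D * exp(-r * t_d) = 0.2574 * 0.99837233 = 0.25698104
S_0' = S_0 - PV(D) = 9.6800 - 0.25698104 = 9.42301896
d1 = (ln(S_0'/K) + (r + sigma^2/2)*T) / (sigma*sqrt(T)) = 0.76473564
d2 = d1 - sigma*sqrt(T) = 0.68973564
exp(-rT) = 0.99252805
N(-d1) = 0.22221449; N(-d2) = 0.24518022
P = K * exp(-rT) * N(-d2) - S_0' * N(-d1) = 8.9900 * 0.99252805 * 0.24518022 - 9.42301896 * 0.22221449 = 0.0938

Answer: Price = 0.0938


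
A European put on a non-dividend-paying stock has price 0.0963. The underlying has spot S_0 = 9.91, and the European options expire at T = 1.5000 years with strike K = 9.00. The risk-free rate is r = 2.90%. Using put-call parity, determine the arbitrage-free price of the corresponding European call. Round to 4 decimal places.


Answer: Call price = 1.3894

Derivation:
Put-call parity: C - P = S_0 * exp(-qT) - K * exp(-rT).
S_0 * exp(-qT) = 9.9100 * 1.00000000 = 9.91000000
K * exp(-rT) = 9.0000 * 0.95743255 = 8.61689299
C = P + S*exp(-qT) - K*exp(-rT)
C = 0.0963 + 9.91000000 - 8.61689299 = 1.3894


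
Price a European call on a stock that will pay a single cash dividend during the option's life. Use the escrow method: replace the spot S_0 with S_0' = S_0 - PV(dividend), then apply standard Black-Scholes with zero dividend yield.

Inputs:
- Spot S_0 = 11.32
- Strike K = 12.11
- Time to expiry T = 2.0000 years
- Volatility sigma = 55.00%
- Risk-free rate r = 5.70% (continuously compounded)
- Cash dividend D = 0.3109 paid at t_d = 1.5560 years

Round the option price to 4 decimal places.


Answer: Price = 3.4214

Derivation:
PV(D) = D * exp(-r * t_d) = 0.3109 * 0.91512739 = 0.28451311
S_0' = S_0 - PV(D) = 11.3200 - 0.28451311 = 11.03548689
d1 = (ln(S_0'/K) + (r + sigma^2/2)*T) / (sigma*sqrt(T)) = 0.41601612
d2 = d1 - sigma*sqrt(T) = -0.36180134
exp(-rT) = 0.89225796
N(d1) = 0.66130090; N(d2) = 0.35875025
C = S_0' * N(d1) - K * exp(-rT) * N(d2) = 11.03548689 * 0.66130090 - 12.1100 * 0.89225796 * 0.35875025 = 3.4214


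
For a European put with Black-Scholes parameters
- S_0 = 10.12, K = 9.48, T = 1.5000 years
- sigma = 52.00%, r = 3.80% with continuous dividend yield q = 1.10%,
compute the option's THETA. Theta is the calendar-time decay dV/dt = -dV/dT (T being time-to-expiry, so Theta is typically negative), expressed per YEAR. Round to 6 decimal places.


Answer: Theta = -0.593297

Derivation:
d1 = 0.4846053982; d2 = -0.1522619349
phi(d1) = 0.3547436975; exp(-qT) = 0.9836353794; exp(-rT) = 0.9445940694
Theta = -S*exp(-qT)*phi(d1)*sigma/(2*sqrt(T)) + r*K*exp(-rT)*N(-d2) - q*S*exp(-qT)*N(-d1)
N(-d1) = 0.3139781419; N(-d2) = 0.5605098268; sqrt(T) = 1.2247448714
Term 1 = -10.1200 * 0.9836353794 * 0.3547436975 * 0.5200 / (2 * 1.2247448714) = -0.7496474368
Term 2 = 0.0380 * 9.4800 * 0.9445940694 * 0.5605098268 = 0.1907306020
Term 3 = -0.0110 * 10.1200 * 0.9836353794 * 0.3139781419 = -0.0343800698
Theta = -0.7496474368 + (0.1907306020) + (-0.0343800698) = -0.593297


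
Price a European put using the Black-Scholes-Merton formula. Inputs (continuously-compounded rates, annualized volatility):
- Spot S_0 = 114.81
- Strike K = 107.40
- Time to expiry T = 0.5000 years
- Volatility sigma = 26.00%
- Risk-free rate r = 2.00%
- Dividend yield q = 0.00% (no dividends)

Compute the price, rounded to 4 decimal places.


d1 = (ln(S/K) + (r - q + 0.5*sigma^2) * T) / (sigma * sqrt(T)) = 0.50921700
d2 = d1 - sigma * sqrt(T) = 0.32536923
exp(-rT) = 0.99004983; exp(-qT) = 1.00000000
P = K * exp(-rT) * N(-d2) - S_0 * exp(-qT) * N(-d1)
N(-d1) = 0.30530006; N(-d2) = 0.37245082
P = 107.4000 * 0.99004983 * 0.37245082 - 114.8100 * 1.00000000 * 0.30530006 = 4.5517

Answer: Price = 4.5517


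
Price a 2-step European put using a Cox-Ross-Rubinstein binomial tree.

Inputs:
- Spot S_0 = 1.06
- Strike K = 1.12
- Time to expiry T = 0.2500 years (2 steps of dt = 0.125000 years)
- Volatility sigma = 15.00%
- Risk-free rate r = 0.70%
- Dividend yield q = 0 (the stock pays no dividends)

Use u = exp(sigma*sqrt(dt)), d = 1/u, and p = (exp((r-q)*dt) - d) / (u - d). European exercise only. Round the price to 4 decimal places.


dt = T/N = 0.125000
u = exp(sigma*sqrt(dt)) = 1.054464; d = 1/u = 0.948349
p = (exp((r-q)*dt) - d) / (u - d) = 0.494994
Discount per step: exp(-r*dt) = 0.999125
Stock lattice S(k, i) with i counting down-moves:
  k=0: S(0,0) = 1.0600
  k=1: S(1,0) = 1.1177; S(1,1) = 1.0052
  k=2: S(2,0) = 1.1786; S(2,1) = 1.0600; S(2,2) = 0.9533
Terminal payoffs V(N, i) = max(K - S_T, 0):
  V(2,0) = 0.000000; V(2,1) = 0.060000; V(2,2) = 0.166673
Backward induction: V(k, i) = exp(-r*dt) * [p * V(k+1, i) + (1-p) * V(k+1, i+1)].
  V(1,0) = exp(-r*dt) * [p*0.000000 + (1-p)*0.060000] = 0.030274
  V(1,1) = exp(-r*dt) * [p*0.060000 + (1-p)*0.166673] = 0.113771
  V(0,0) = exp(-r*dt) * [p*0.030274 + (1-p)*0.113771] = 0.072377

Answer: Price = V(0,0) = 0.0724


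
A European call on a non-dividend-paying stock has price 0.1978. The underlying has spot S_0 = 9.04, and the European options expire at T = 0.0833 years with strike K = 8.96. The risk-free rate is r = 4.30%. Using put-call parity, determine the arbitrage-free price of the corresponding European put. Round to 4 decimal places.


Answer: Put price = 0.0858

Derivation:
Put-call parity: C - P = S_0 * exp(-qT) - K * exp(-rT).
S_0 * exp(-qT) = 9.0400 * 1.00000000 = 9.04000000
K * exp(-rT) = 8.9600 * 0.99642451 = 8.92796359
P = C - S*exp(-qT) + K*exp(-rT)
P = 0.1978 - 9.04000000 + 8.92796359 = 0.0858


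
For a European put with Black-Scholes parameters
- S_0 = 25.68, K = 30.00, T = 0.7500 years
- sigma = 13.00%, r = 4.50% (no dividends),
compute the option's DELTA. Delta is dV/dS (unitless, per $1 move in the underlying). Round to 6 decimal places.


Answer: Delta = -0.847317

Derivation:
d1 = -1.0249957168; d2 = -1.1375790193
phi(d1) = 0.2359237444; exp(-qT) = 1.0000000000; exp(-rT) = 0.9668131777
N(-d1) = 0.8473173957
Delta = -exp(-qT) * N(-d1) = -1.0000000000 * 0.8473173957 = -0.847317


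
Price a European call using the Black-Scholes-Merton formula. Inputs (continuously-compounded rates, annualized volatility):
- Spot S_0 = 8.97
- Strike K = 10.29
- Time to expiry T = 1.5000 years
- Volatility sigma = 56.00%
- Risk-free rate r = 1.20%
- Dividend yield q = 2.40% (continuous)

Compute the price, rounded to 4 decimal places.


Answer: Price = 1.8518

Derivation:
d1 = (ln(S/K) + (r - q + 0.5*sigma^2) * T) / (sigma * sqrt(T)) = 0.11651570
d2 = d1 - sigma * sqrt(T) = -0.56934142
exp(-rT) = 0.98216103; exp(-qT) = 0.96464029
C = S_0 * exp(-qT) * N(d1) - K * exp(-rT) * N(d2)
N(d1) = 0.54637808; N(d2) = 0.28456223
C = 8.9700 * 0.96464029 * 0.54637808 - 10.2900 * 0.98216103 * 0.28456223 = 1.8518


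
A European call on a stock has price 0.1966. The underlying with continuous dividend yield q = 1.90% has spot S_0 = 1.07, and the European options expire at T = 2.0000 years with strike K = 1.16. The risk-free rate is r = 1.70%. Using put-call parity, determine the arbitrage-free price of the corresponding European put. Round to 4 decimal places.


Put-call parity: C - P = S_0 * exp(-qT) - K * exp(-rT).
S_0 * exp(-qT) = 1.0700 * 0.96271294 = 1.03010285
K * exp(-rT) = 1.1600 * 0.96657150 = 1.12122295
P = C - S*exp(-qT) + K*exp(-rT)
P = 0.1966 - 1.03010285 + 1.12122295 = 0.2877

Answer: Put price = 0.2877


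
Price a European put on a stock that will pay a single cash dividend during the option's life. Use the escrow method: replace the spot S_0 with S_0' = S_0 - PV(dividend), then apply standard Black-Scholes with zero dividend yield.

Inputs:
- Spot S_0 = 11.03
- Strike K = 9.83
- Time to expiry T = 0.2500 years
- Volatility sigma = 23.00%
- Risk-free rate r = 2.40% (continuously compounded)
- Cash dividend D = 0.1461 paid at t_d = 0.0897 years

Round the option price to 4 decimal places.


Answer: Price = 0.1109

Derivation:
PV(D) = D * exp(-r * t_d) = 0.1461 * 0.99784952 = 0.14578581
S_0' = S_0 - PV(D) = 11.0300 - 0.14578581 = 10.88421419
d1 = (ln(S_0'/K) + (r + sigma^2/2)*T) / (sigma*sqrt(T)) = 0.99553970
d2 = d1 - sigma*sqrt(T) = 0.88053970
exp(-rT) = 0.99401796
N(-d1) = 0.15973692; N(-d2) = 0.18928350
P = K * exp(-rT) * N(-d2) - S_0' * N(-d1) = 9.8300 * 0.99401796 * 0.18928350 - 10.88421419 * 0.15973692 = 0.1109


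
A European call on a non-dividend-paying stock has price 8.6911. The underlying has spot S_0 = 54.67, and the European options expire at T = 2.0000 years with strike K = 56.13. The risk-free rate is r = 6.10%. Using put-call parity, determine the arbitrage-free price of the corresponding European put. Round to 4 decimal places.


Answer: Put price = 3.7045

Derivation:
Put-call parity: C - P = S_0 * exp(-qT) - K * exp(-rT).
S_0 * exp(-qT) = 54.6700 * 1.00000000 = 54.67000000
K * exp(-rT) = 56.1300 * 0.88514837 = 49.68337792
P = C - S*exp(-qT) + K*exp(-rT)
P = 8.6911 - 54.67000000 + 49.68337792 = 3.7045


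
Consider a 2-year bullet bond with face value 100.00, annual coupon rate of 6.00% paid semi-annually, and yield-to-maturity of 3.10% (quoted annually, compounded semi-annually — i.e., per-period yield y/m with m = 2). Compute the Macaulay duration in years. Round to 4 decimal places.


Answer: Macaulay duration = 1.9169 years

Derivation:
Coupon per period c = face * coupon_rate / m = 3.000000
Periods per year m = 2; per-period yield y/m = 0.015500
Number of cashflows N = 4
Cashflows (t years, CF_t, discount factor 1/(1+y/m)^(m*t), PV):
  t = 0.5000: CF_t = 3.000000, DF = 0.984737, PV = 2.954210
  t = 1.0000: CF_t = 3.000000, DF = 0.969706, PV = 2.909118
  t = 1.5000: CF_t = 3.000000, DF = 0.954905, PV = 2.864715
  t = 2.0000: CF_t = 103.000000, DF = 0.940330, PV = 96.853989
Price P = sum_t PV_t = 105.582033
Macaulay numerator sum_t t * PV_t:
  t * PV_t at t = 0.5000: 1.477105
  t * PV_t at t = 1.0000: 2.909118
  t * PV_t at t = 1.5000: 4.297073
  t * PV_t at t = 2.0000: 193.707979
Macaulay duration D = (sum_t t * PV_t) / P = 202.391275 / 105.582033 = 1.916910


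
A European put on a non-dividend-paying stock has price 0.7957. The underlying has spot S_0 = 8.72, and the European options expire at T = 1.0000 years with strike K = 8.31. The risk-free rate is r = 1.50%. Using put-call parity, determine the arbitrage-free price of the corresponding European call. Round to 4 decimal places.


Put-call parity: C - P = S_0 * exp(-qT) - K * exp(-rT).
S_0 * exp(-qT) = 8.7200 * 1.00000000 = 8.72000000
K * exp(-rT) = 8.3100 * 0.98511194 = 8.18628022
C = P + S*exp(-qT) - K*exp(-rT)
C = 0.7957 + 8.72000000 - 8.18628022 = 1.3294

Answer: Call price = 1.3294


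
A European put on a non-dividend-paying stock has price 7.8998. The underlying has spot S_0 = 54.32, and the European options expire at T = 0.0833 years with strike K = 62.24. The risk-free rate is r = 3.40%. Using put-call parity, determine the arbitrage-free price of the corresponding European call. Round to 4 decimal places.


Answer: Call price = 0.1558

Derivation:
Put-call parity: C - P = S_0 * exp(-qT) - K * exp(-rT).
S_0 * exp(-qT) = 54.3200 * 1.00000000 = 54.32000000
K * exp(-rT) = 62.2400 * 0.99717181 = 62.06397326
C = P + S*exp(-qT) - K*exp(-rT)
C = 7.8998 + 54.32000000 - 62.06397326 = 0.1558


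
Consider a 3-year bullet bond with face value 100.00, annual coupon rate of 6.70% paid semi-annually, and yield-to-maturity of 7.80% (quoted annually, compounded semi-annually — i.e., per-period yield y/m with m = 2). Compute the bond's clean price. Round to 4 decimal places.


Coupon per period c = face * coupon_rate / m = 3.350000
Periods per year m = 2; per-period yield y/m = 0.039000
Number of cashflows N = 6
Cashflows (t years, CF_t, discount factor 1/(1+y/m)^(m*t), PV):
  t = 0.5000: CF_t = 3.350000, DF = 0.962464, PV = 3.224254
  t = 1.0000: CF_t = 3.350000, DF = 0.926337, PV = 3.103228
  t = 1.5000: CF_t = 3.350000, DF = 0.891566, PV = 2.986745
  t = 2.0000: CF_t = 3.350000, DF = 0.858100, PV = 2.874634
  t = 2.5000: CF_t = 3.350000, DF = 0.825890, PV = 2.766732
  t = 3.0000: CF_t = 103.350000, DF = 0.794889, PV = 82.151821
Price P = sum_t PV_t = 97.107415

Answer: Price = 97.1074


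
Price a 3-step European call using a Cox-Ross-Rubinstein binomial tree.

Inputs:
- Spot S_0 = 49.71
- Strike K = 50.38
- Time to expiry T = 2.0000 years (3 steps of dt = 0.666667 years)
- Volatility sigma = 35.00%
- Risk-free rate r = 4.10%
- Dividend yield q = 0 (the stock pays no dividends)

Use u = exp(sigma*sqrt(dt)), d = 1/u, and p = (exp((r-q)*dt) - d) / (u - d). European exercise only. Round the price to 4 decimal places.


Answer: Price = V(0,0) = 11.8576

Derivation:
dt = T/N = 0.666667
u = exp(sigma*sqrt(dt)) = 1.330791; d = 1/u = 0.751433
p = (exp((r-q)*dt) - d) / (u - d) = 0.476868
Discount per step: exp(-r*dt) = 0.973037
Stock lattice S(k, i) with i counting down-moves:
  k=0: S(0,0) = 49.7100
  k=1: S(1,0) = 66.1536; S(1,1) = 37.3537
  k=2: S(2,0) = 88.0367; S(2,1) = 49.7100; S(2,2) = 28.0688
  k=3: S(3,0) = 117.1585; S(3,1) = 66.1536; S(3,2) = 37.3537; S(3,3) = 21.0918
Terminal payoffs V(N, i) = max(S_T - K, 0):
  V(3,0) = 66.778478; V(3,1) = 15.773641; V(3,2) = 0.000000; V(3,3) = 0.000000
Backward induction: V(k, i) = exp(-r*dt) * [p * V(k+1, i) + (1-p) * V(k+1, i+1)].
  V(2,0) = exp(-r*dt) * [p*66.778478 + (1-p)*15.773641] = 39.015100
  V(2,1) = exp(-r*dt) * [p*15.773641 + (1-p)*0.000000] = 7.319131
  V(2,2) = exp(-r*dt) * [p*0.000000 + (1-p)*0.000000] = 0.000000
  V(1,0) = exp(-r*dt) * [p*39.015100 + (1-p)*7.319131] = 21.829038
  V(1,1) = exp(-r*dt) * [p*7.319131 + (1-p)*0.000000] = 3.396152
  V(0,0) = exp(-r*dt) * [p*21.829038 + (1-p)*3.396152] = 11.857628


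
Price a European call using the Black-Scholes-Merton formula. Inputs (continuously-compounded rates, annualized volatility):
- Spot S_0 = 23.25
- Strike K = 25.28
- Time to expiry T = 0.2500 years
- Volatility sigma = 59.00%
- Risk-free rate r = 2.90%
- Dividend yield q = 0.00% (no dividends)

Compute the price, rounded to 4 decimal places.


Answer: Price = 2.0049

Derivation:
d1 = (ln(S/K) + (r - q + 0.5*sigma^2) * T) / (sigma * sqrt(T)) = -0.11168114
d2 = d1 - sigma * sqrt(T) = -0.40668114
exp(-rT) = 0.99277622; exp(-qT) = 1.00000000
C = S_0 * exp(-qT) * N(d1) - K * exp(-rT) * N(d2)
N(d1) = 0.45553812; N(d2) = 0.34212110
C = 23.2500 * 1.00000000 * 0.45553812 - 25.2800 * 0.99277622 * 0.34212110 = 2.0049


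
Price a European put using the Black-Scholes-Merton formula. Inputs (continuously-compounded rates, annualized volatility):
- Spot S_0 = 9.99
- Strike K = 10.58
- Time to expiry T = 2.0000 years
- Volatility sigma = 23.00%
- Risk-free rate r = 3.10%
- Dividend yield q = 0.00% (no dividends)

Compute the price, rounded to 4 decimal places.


d1 = (ln(S/K) + (r - q + 0.5*sigma^2) * T) / (sigma * sqrt(T)) = 0.17683562
d2 = d1 - sigma * sqrt(T) = -0.14843350
exp(-rT) = 0.93988289; exp(-qT) = 1.00000000
P = K * exp(-rT) * N(-d2) - S_0 * exp(-qT) * N(-d1)
N(-d1) = 0.42981875; N(-d2) = 0.55899967
P = 10.5800 * 0.93988289 * 0.55899967 - 9.9900 * 1.00000000 * 0.42981875 = 1.2648

Answer: Price = 1.2648


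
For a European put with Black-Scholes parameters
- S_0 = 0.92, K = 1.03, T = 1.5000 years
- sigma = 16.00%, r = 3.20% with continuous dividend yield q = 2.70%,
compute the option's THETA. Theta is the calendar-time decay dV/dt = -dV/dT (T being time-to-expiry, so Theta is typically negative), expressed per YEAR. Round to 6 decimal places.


Answer: Theta = -0.013709

Derivation:
d1 = -0.4400937554; d2 = -0.6360529348
phi(d1) = 0.3621199422; exp(-qT) = 0.9603091645; exp(-rT) = 0.9531337871
Theta = -S*exp(-qT)*phi(d1)*sigma/(2*sqrt(T)) + r*K*exp(-rT)*N(-d2) - q*S*exp(-qT)*N(-d1)
N(-d1) = 0.6700653977; N(-d2) = 0.7376290398; sqrt(T) = 1.2247448714
Term 1 = -0.9200 * 0.9603091645 * 0.3621199422 * 0.1600 / (2 * 1.2247448714) = -0.0208975658
Term 2 = 0.0320 * 1.0300 * 0.9531337871 * 0.7376290398 = 0.0231728299
Term 3 = -0.0270 * 0.9200 * 0.9603091645 * 0.6700653977 = -0.0159837934
Theta = -0.0208975658 + (0.0231728299) + (-0.0159837934) = -0.013709


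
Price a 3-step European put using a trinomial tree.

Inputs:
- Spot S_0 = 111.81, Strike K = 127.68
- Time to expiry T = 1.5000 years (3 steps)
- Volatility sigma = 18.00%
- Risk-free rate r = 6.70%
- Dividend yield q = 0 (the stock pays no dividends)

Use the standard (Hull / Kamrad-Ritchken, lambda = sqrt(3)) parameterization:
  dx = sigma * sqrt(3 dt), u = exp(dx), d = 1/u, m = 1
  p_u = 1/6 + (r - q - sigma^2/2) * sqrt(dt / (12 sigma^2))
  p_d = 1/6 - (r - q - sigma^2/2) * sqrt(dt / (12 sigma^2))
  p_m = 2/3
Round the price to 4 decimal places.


dt = T/N = 0.500000; dx = sigma*sqrt(3*dt) = 0.220454
u = exp(dx) = 1.246643; d = 1/u = 0.802154
p_u = 0.224275, p_m = 0.666667, p_d = 0.109058
Discount per step: exp(-r*dt) = 0.967055
Stock lattice S(k, j) with j the centered position index:
  k=0: S(0,+0) = 111.8100
  k=1: S(1,-1) = 89.6889; S(1,+0) = 111.8100; S(1,+1) = 139.3871
  k=2: S(2,-2) = 71.9443; S(2,-1) = 89.6889; S(2,+0) = 111.8100; S(2,+1) = 139.3871; S(2,+2) = 173.7659
  k=3: S(3,-3) = 57.7105; S(3,-2) = 71.9443; S(3,-1) = 89.6889; S(3,+0) = 111.8100; S(3,+1) = 139.3871; S(3,+2) = 173.7659; S(3,+3) = 216.6240
Terminal payoffs V(N, j) = max(K - S_T, 0):
  V(3,-3) = 69.969521; V(3,-2) = 55.735654; V(3,-1) = 37.991108; V(3,+0) = 15.870000; V(3,+1) = 0.000000; V(3,+2) = 0.000000; V(3,+3) = 0.000000
Backward induction: V(k, j) = exp(-r*dt) * [p_u * V(k+1, j+1) + p_m * V(k+1, j) + p_d * V(k+1, j-1)]
  V(2,-2) = exp(-r*dt) * [p_u*37.991108 + p_m*55.735654 + p_d*69.969521] = 51.552069
  V(2,-1) = exp(-r*dt) * [p_u*15.870000 + p_m*37.991108 + p_d*55.735654] = 33.813158
  V(2,+0) = exp(-r*dt) * [p_u*0.000000 + p_m*15.870000 + p_d*37.991108] = 14.238187
  V(2,+1) = exp(-r*dt) * [p_u*0.000000 + p_m*0.000000 + p_d*15.870000] = 1.673735
  V(2,+2) = exp(-r*dt) * [p_u*0.000000 + p_m*0.000000 + p_d*0.000000] = 0.000000
  V(1,-1) = exp(-r*dt) * [p_u*14.238187 + p_m*33.813158 + p_d*51.552069] = 30.324479
  V(1,+0) = exp(-r*dt) * [p_u*1.673735 + p_m*14.238187 + p_d*33.813158] = 13.108533
  V(1,+1) = exp(-r*dt) * [p_u*0.000000 + p_m*1.673735 + p_d*14.238187] = 2.580698
  V(0,+0) = exp(-r*dt) * [p_u*2.580698 + p_m*13.108533 + p_d*30.324479] = 12.209014

Answer: Price = V(0,0) = 12.2090


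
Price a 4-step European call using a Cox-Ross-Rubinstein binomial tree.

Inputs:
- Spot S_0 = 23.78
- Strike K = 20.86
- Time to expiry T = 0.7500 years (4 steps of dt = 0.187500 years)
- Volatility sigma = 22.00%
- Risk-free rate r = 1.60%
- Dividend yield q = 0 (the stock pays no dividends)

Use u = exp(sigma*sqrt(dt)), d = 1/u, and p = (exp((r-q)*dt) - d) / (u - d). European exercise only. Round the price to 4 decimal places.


dt = T/N = 0.187500
u = exp(sigma*sqrt(dt)) = 1.099948; d = 1/u = 0.909134
p = (exp((r-q)*dt) - d) / (u - d) = 0.491948
Discount per step: exp(-r*dt) = 0.997004
Stock lattice S(k, i) with i counting down-moves:
  k=0: S(0,0) = 23.7800
  k=1: S(1,0) = 26.1568; S(1,1) = 21.6192
  k=2: S(2,0) = 28.7711; S(2,1) = 23.7800; S(2,2) = 19.6548
  k=3: S(3,0) = 31.6467; S(3,1) = 26.1568; S(3,2) = 21.6192; S(3,3) = 17.8688
  k=4: S(4,0) = 34.8097; S(4,1) = 28.7711; S(4,2) = 23.7800; S(4,3) = 19.6548; S(4,4) = 16.2451
Terminal payoffs V(N, i) = max(S_T - K, 0):
  V(4,0) = 13.949699; V(4,1) = 7.911073; V(4,2) = 2.920000; V(4,3) = 0.000000; V(4,4) = 0.000000
Backward induction: V(k, i) = exp(-r*dt) * [p * V(k+1, i) + (1-p) * V(k+1, i+1)].
  V(3,0) = exp(-r*dt) * [p*13.949699 + (1-p)*7.911073] = 10.849167
  V(3,1) = exp(-r*dt) * [p*7.911073 + (1-p)*2.920000] = 5.359247
  V(3,2) = exp(-r*dt) * [p*2.920000 + (1-p)*0.000000] = 1.432185
  V(3,3) = exp(-r*dt) * [p*0.000000 + (1-p)*0.000000] = 0.000000
  V(2,0) = exp(-r*dt) * [p*10.849167 + (1-p)*5.359247] = 8.035858
  V(2,1) = exp(-r*dt) * [p*5.359247 + (1-p)*1.432185] = 3.354018
  V(2,2) = exp(-r*dt) * [p*1.432185 + (1-p)*0.000000] = 0.702450
  V(1,0) = exp(-r*dt) * [p*8.035858 + (1-p)*3.354018] = 5.640294
  V(1,1) = exp(-r*dt) * [p*3.354018 + (1-p)*0.702450] = 2.000872
  V(0,0) = exp(-r*dt) * [p*5.640294 + (1-p)*2.000872] = 3.779922

Answer: Price = V(0,0) = 3.7799


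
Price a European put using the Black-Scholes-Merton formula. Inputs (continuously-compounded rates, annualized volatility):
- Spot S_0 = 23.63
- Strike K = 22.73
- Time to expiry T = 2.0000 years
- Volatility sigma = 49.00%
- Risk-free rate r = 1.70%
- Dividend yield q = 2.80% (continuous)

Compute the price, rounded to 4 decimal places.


Answer: Price = 5.8201

Derivation:
d1 = (ln(S/K) + (r - q + 0.5*sigma^2) * T) / (sigma * sqrt(T)) = 0.37077137
d2 = d1 - sigma * sqrt(T) = -0.32219327
exp(-rT) = 0.96657150; exp(-qT) = 0.94553914
P = K * exp(-rT) * N(-d2) - S_0 * exp(-qT) * N(-d1)
N(-d1) = 0.35540391; N(-d2) = 0.62634686
P = 22.7300 * 0.96657150 * 0.62634686 - 23.6300 * 0.94553914 * 0.35540391 = 5.8201


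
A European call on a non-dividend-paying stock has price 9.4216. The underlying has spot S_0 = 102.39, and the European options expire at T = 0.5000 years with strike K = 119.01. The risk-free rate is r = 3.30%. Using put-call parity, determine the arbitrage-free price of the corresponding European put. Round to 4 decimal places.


Answer: Put price = 24.0940

Derivation:
Put-call parity: C - P = S_0 * exp(-qT) - K * exp(-rT).
S_0 * exp(-qT) = 102.3900 * 1.00000000 = 102.39000000
K * exp(-rT) = 119.0100 * 0.98363538 = 117.06244650
P = C - S*exp(-qT) + K*exp(-rT)
P = 9.4216 - 102.39000000 + 117.06244650 = 24.0940


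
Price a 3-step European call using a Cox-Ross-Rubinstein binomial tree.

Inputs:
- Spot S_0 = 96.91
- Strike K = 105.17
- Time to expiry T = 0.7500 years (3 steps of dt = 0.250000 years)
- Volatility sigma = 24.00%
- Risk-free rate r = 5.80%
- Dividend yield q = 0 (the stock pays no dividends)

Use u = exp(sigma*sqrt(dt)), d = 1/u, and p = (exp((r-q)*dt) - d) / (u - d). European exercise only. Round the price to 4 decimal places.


Answer: Price = V(0,0) = 6.3838

Derivation:
dt = T/N = 0.250000
u = exp(sigma*sqrt(dt)) = 1.127497; d = 1/u = 0.886920
p = (exp((r-q)*dt) - d) / (u - d) = 0.530747
Discount per step: exp(-r*dt) = 0.985605
Stock lattice S(k, i) with i counting down-moves:
  k=0: S(0,0) = 96.9100
  k=1: S(1,0) = 109.2657; S(1,1) = 85.9515
  k=2: S(2,0) = 123.1968; S(2,1) = 96.9100; S(2,2) = 76.2321
  k=3: S(3,0) = 138.9040; S(3,1) = 109.2657; S(3,2) = 85.9515; S(3,3) = 67.6118
Terminal payoffs V(N, i) = max(S_T - K, 0):
  V(3,0) = 33.733954; V(3,1) = 4.095720; V(3,2) = 0.000000; V(3,3) = 0.000000
Backward induction: V(k, i) = exp(-r*dt) * [p * V(k+1, i) + (1-p) * V(k+1, i+1)].
  V(2,0) = exp(-r*dt) * [p*33.733954 + (1-p)*4.095720] = 19.540717
  V(2,1) = exp(-r*dt) * [p*4.095720 + (1-p)*0.000000] = 2.142498
  V(2,2) = exp(-r*dt) * [p*0.000000 + (1-p)*0.000000] = 0.000000
  V(1,0) = exp(-r*dt) * [p*19.540717 + (1-p)*2.142498] = 11.212780
  V(1,1) = exp(-r*dt) * [p*2.142498 + (1-p)*0.000000] = 1.120755
  V(0,0) = exp(-r*dt) * [p*11.212780 + (1-p)*1.120755] = 6.383827


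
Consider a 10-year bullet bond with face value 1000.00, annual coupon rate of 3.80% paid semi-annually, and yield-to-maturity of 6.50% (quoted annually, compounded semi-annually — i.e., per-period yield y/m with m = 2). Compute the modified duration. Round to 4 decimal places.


Answer: Modified duration = 7.9282

Derivation:
Coupon per period c = face * coupon_rate / m = 19.000000
Periods per year m = 2; per-period yield y/m = 0.032500
Number of cashflows N = 20
Cashflows (t years, CF_t, discount factor 1/(1+y/m)^(m*t), PV):
  t = 0.5000: CF_t = 19.000000, DF = 0.968523, PV = 18.401937
  t = 1.0000: CF_t = 19.000000, DF = 0.938037, PV = 17.822699
  t = 1.5000: CF_t = 19.000000, DF = 0.908510, PV = 17.261694
  t = 2.0000: CF_t = 19.000000, DF = 0.879913, PV = 16.718348
  t = 2.5000: CF_t = 19.000000, DF = 0.852216, PV = 16.192105
  t = 3.0000: CF_t = 19.000000, DF = 0.825391, PV = 15.682426
  t = 3.5000: CF_t = 19.000000, DF = 0.799410, PV = 15.188790
  t = 4.0000: CF_t = 19.000000, DF = 0.774247, PV = 14.710693
  t = 4.5000: CF_t = 19.000000, DF = 0.749876, PV = 14.247644
  t = 5.0000: CF_t = 19.000000, DF = 0.726272, PV = 13.799171
  t = 5.5000: CF_t = 19.000000, DF = 0.703411, PV = 13.364815
  t = 6.0000: CF_t = 19.000000, DF = 0.681270, PV = 12.944130
  t = 6.5000: CF_t = 19.000000, DF = 0.659826, PV = 12.536688
  t = 7.0000: CF_t = 19.000000, DF = 0.639056, PV = 12.142071
  t = 7.5000: CF_t = 19.000000, DF = 0.618941, PV = 11.759875
  t = 8.0000: CF_t = 19.000000, DF = 0.599458, PV = 11.389709
  t = 8.5000: CF_t = 19.000000, DF = 0.580589, PV = 11.031195
  t = 9.0000: CF_t = 19.000000, DF = 0.562314, PV = 10.683966
  t = 9.5000: CF_t = 19.000000, DF = 0.544614, PV = 10.347667
  t = 10.0000: CF_t = 1019.000000, DF = 0.527471, PV = 537.493204
Price P = sum_t PV_t = 803.718827
First compute Macaulay numerator sum_t t * PV_t:
  t * PV_t at t = 0.5000: 9.200969
  t * PV_t at t = 1.0000: 17.822699
  t * PV_t at t = 1.5000: 25.892541
  t * PV_t at t = 2.0000: 33.436696
  t * PV_t at t = 2.5000: 40.480261
  t * PV_t at t = 3.0000: 47.047277
  t * PV_t at t = 3.5000: 53.160765
  t * PV_t at t = 4.0000: 58.842770
  t * PV_t at t = 4.5000: 64.114398
  t * PV_t at t = 5.0000: 68.995855
  t * PV_t at t = 5.5000: 73.506480
  t * PV_t at t = 6.0000: 77.664782
  t * PV_t at t = 6.5000: 81.488472
  t * PV_t at t = 7.0000: 84.994495
  t * PV_t at t = 7.5000: 88.199061
  t * PV_t at t = 8.0000: 91.117674
  t * PV_t at t = 8.5000: 93.765160
  t * PV_t at t = 9.0000: 96.155698
  t * PV_t at t = 9.5000: 98.302839
  t * PV_t at t = 10.0000: 5374.932040
Macaulay duration D = 6579.120932 / 803.718827 = 8.185849
Modified duration = D / (1 + y/m) = 8.185849 / (1 + 0.032500) = 7.928183


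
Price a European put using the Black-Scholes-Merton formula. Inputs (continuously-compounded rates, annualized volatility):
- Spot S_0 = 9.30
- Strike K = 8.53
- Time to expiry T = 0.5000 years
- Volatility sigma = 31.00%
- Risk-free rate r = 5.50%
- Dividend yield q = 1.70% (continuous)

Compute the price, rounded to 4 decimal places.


Answer: Price = 0.3895

Derivation:
d1 = (ln(S/K) + (r - q + 0.5*sigma^2) * T) / (sigma * sqrt(T)) = 0.59054839
d2 = d1 - sigma * sqrt(T) = 0.37134529
exp(-rT) = 0.97287468; exp(-qT) = 0.99153602
P = K * exp(-rT) * N(-d2) - S_0 * exp(-qT) * N(-d1)
N(-d1) = 0.27741153; N(-d2) = 0.35519019
P = 8.5300 * 0.97287468 * 0.35519019 - 9.3000 * 0.99153602 * 0.27741153 = 0.3895


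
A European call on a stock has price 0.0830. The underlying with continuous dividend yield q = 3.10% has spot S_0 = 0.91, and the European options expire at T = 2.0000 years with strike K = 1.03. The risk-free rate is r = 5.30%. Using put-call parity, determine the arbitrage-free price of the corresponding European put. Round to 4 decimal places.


Answer: Put price = 0.1541

Derivation:
Put-call parity: C - P = S_0 * exp(-qT) - K * exp(-rT).
S_0 * exp(-qT) = 0.9100 * 0.93988289 = 0.85529343
K * exp(-rT) = 1.0300 * 0.89942465 = 0.92640739
P = C - S*exp(-qT) + K*exp(-rT)
P = 0.0830 - 0.85529343 + 0.92640739 = 0.1541


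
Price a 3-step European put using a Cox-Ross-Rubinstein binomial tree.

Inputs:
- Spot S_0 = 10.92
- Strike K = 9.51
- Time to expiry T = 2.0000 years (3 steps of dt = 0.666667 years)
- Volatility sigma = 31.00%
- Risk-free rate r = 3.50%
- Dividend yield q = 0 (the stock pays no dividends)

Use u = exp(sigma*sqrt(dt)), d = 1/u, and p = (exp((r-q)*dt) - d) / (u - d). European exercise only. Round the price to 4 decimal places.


dt = T/N = 0.666667
u = exp(sigma*sqrt(dt)) = 1.288030; d = 1/u = 0.776379
p = (exp((r-q)*dt) - d) / (u - d) = 0.483197
Discount per step: exp(-r*dt) = 0.976937
Stock lattice S(k, i) with i counting down-moves:
  k=0: S(0,0) = 10.9200
  k=1: S(1,0) = 14.0653; S(1,1) = 8.4781
  k=2: S(2,0) = 18.1165; S(2,1) = 10.9200; S(2,2) = 6.5822
  k=3: S(3,0) = 23.3346; S(3,1) = 14.0653; S(3,2) = 8.4781; S(3,3) = 5.1103
Terminal payoffs V(N, i) = max(K - S_T, 0):
  V(3,0) = 0.000000; V(3,1) = 0.000000; V(3,2) = 1.031937; V(3,3) = 4.399720
Backward induction: V(k, i) = exp(-r*dt) * [p * V(k+1, i) + (1-p) * V(k+1, i+1)].
  V(2,0) = exp(-r*dt) * [p*0.000000 + (1-p)*0.000000] = 0.000000
  V(2,1) = exp(-r*dt) * [p*0.000000 + (1-p)*1.031937] = 0.521008
  V(2,2) = exp(-r*dt) * [p*1.031937 + (1-p)*4.399720] = 2.708475
  V(1,0) = exp(-r*dt) * [p*0.000000 + (1-p)*0.521008] = 0.263048
  V(1,1) = exp(-r*dt) * [p*0.521008 + (1-p)*2.708475] = 1.613408
  V(0,0) = exp(-r*dt) * [p*0.263048 + (1-p)*1.613408] = 0.938756

Answer: Price = V(0,0) = 0.9388


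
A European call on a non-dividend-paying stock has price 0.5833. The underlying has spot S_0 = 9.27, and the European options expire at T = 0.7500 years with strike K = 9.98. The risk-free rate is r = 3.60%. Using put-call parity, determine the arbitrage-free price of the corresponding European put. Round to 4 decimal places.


Answer: Put price = 1.0274

Derivation:
Put-call parity: C - P = S_0 * exp(-qT) - K * exp(-rT).
S_0 * exp(-qT) = 9.2700 * 1.00000000 = 9.27000000
K * exp(-rT) = 9.9800 * 0.97336124 = 9.71414519
P = C - S*exp(-qT) + K*exp(-rT)
P = 0.5833 - 9.27000000 + 9.71414519 = 1.0274


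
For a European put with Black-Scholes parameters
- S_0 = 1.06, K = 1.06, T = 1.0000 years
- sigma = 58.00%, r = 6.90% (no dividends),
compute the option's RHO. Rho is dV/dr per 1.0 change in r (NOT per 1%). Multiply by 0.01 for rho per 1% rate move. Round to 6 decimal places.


d1 = 0.4089655172; d2 = -0.1710344828
phi(d1) = 0.3669370651; exp(-qT) = 1.0000000000; exp(-rT) = 0.9333266801
N(-d2) = 0.5679016741
Rho = -K*T*exp(-rT)*N(-d2) = -1.0600 * 1.0000 * 0.9333266801 * 0.5679016741 = -0.561840

Answer: Rho = -0.561840


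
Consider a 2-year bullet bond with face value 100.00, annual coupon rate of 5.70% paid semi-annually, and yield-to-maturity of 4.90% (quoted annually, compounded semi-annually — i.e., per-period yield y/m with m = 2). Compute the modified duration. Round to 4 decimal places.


Answer: Modified duration = 1.8732

Derivation:
Coupon per period c = face * coupon_rate / m = 2.850000
Periods per year m = 2; per-period yield y/m = 0.024500
Number of cashflows N = 4
Cashflows (t years, CF_t, discount factor 1/(1+y/m)^(m*t), PV):
  t = 0.5000: CF_t = 2.850000, DF = 0.976086, PV = 2.781845
  t = 1.0000: CF_t = 2.850000, DF = 0.952744, PV = 2.715319
  t = 1.5000: CF_t = 2.850000, DF = 0.929960, PV = 2.650385
  t = 2.0000: CF_t = 102.850000, DF = 0.907721, PV = 93.359055
Price P = sum_t PV_t = 101.506604
First compute Macaulay numerator sum_t t * PV_t:
  t * PV_t at t = 0.5000: 1.390922
  t * PV_t at t = 1.0000: 2.715319
  t * PV_t at t = 1.5000: 3.975578
  t * PV_t at t = 2.0000: 186.718109
Macaulay duration D = 194.799929 / 101.506604 = 1.919086
Modified duration = D / (1 + y/m) = 1.919086 / (1 + 0.024500) = 1.873193


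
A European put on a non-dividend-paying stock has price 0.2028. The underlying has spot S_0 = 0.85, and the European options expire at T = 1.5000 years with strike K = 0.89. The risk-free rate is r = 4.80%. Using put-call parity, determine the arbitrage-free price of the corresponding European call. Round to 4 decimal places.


Put-call parity: C - P = S_0 * exp(-qT) - K * exp(-rT).
S_0 * exp(-qT) = 0.8500 * 1.00000000 = 0.85000000
K * exp(-rT) = 0.8900 * 0.93053090 = 0.82817250
C = P + S*exp(-qT) - K*exp(-rT)
C = 0.2028 + 0.85000000 - 0.82817250 = 0.2246

Answer: Call price = 0.2246


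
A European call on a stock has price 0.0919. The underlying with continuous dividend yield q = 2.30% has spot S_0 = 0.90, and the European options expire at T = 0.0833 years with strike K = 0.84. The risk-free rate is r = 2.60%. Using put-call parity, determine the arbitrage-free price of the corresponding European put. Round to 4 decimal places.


Put-call parity: C - P = S_0 * exp(-qT) - K * exp(-rT).
S_0 * exp(-qT) = 0.9000 * 0.99808593 = 0.89827734
K * exp(-rT) = 0.8400 * 0.99783654 = 0.83818270
P = C - S*exp(-qT) + K*exp(-rT)
P = 0.0919 - 0.89827734 + 0.83818270 = 0.0318

Answer: Put price = 0.0318


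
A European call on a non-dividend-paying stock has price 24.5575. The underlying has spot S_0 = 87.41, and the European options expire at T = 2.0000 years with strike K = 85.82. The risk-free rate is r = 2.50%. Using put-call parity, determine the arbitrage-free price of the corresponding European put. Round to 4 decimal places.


Answer: Put price = 18.7820

Derivation:
Put-call parity: C - P = S_0 * exp(-qT) - K * exp(-rT).
S_0 * exp(-qT) = 87.4100 * 1.00000000 = 87.41000000
K * exp(-rT) = 85.8200 * 0.95122942 = 81.63450921
P = C - S*exp(-qT) + K*exp(-rT)
P = 24.5575 - 87.41000000 + 81.63450921 = 18.7820


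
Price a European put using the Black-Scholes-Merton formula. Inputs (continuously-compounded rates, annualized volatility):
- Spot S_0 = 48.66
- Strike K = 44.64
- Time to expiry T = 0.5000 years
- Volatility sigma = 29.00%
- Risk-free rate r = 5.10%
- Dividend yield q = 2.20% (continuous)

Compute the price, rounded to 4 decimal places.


d1 = (ln(S/K) + (r - q + 0.5*sigma^2) * T) / (sigma * sqrt(T)) = 0.59373571
d2 = d1 - sigma * sqrt(T) = 0.38867475
exp(-rT) = 0.97482238; exp(-qT) = 0.98906028
P = K * exp(-rT) * N(-d2) - S_0 * exp(-qT) * N(-d1)
N(-d1) = 0.27634445; N(-d2) = 0.34875838
P = 44.6400 * 0.97482238 * 0.34875838 - 48.6600 * 0.98906028 * 0.27634445 = 1.8768

Answer: Price = 1.8768


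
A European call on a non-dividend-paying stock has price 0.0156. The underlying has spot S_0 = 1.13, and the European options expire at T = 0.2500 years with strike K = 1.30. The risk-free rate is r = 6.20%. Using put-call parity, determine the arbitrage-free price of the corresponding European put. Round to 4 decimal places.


Put-call parity: C - P = S_0 * exp(-qT) - K * exp(-rT).
S_0 * exp(-qT) = 1.1300 * 1.00000000 = 1.13000000
K * exp(-rT) = 1.3000 * 0.98461951 = 1.28000536
P = C - S*exp(-qT) + K*exp(-rT)
P = 0.0156 - 1.13000000 + 1.28000536 = 0.1656

Answer: Put price = 0.1656


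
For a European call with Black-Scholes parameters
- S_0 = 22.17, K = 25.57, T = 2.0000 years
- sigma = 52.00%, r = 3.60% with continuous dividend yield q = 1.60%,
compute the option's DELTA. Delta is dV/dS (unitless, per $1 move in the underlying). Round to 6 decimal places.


Answer: Delta = 0.571616

Derivation:
d1 = 0.2280694520; d2 = -0.5073216004
phi(d1) = 0.3887004161; exp(-qT) = 0.9685065821; exp(-rT) = 0.9305308958
N(d1) = 0.5902038760
Delta = exp(-qT) * N(d1) = 0.9685065821 * 0.5902038760 = 0.571616


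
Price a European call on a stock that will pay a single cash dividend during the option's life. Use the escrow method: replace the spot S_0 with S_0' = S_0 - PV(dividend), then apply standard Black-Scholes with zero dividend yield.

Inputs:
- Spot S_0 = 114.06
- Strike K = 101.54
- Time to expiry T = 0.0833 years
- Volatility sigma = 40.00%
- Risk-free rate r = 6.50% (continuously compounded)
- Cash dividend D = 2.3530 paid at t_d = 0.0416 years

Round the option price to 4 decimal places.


Answer: Price = 12.0117

Derivation:
PV(D) = D * exp(-r * t_d) = 2.3530 * 0.99729965 = 2.34664608
S_0' = S_0 - PV(D) = 114.0600 - 2.34664608 = 111.71335392
d1 = (ln(S_0'/K) + (r + sigma^2/2)*T) / (sigma*sqrt(T)) = 0.93170009
d2 = d1 - sigma*sqrt(T) = 0.81625314
exp(-rT) = 0.99460013
N(d1) = 0.82425423; N(d2) = 0.79282231
C = S_0' * N(d1) - K * exp(-rT) * N(d2) = 111.71335392 * 0.82425423 - 101.5400 * 0.99460013 * 0.79282231 = 12.0117


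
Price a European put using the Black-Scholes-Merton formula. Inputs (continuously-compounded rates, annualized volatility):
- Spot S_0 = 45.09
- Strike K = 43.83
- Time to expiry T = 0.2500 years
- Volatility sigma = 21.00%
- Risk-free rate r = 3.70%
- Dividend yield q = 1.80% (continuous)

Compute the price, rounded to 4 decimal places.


d1 = (ln(S/K) + (r - q + 0.5*sigma^2) * T) / (sigma * sqrt(T)) = 0.36766170
d2 = d1 - sigma * sqrt(T) = 0.26266170
exp(-rT) = 0.99079265; exp(-qT) = 0.99551011
P = K * exp(-rT) * N(-d2) - S_0 * exp(-qT) * N(-d1)
N(-d1) = 0.35656275; N(-d2) = 0.39640567
P = 43.8300 * 0.99079265 * 0.39640567 - 45.0900 * 0.99551011 * 0.35656275 = 1.2093

Answer: Price = 1.2093


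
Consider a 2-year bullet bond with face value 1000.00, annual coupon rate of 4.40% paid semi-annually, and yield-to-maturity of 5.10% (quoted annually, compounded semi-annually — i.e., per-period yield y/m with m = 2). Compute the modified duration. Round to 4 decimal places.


Coupon per period c = face * coupon_rate / m = 22.000000
Periods per year m = 2; per-period yield y/m = 0.025500
Number of cashflows N = 4
Cashflows (t years, CF_t, discount factor 1/(1+y/m)^(m*t), PV):
  t = 0.5000: CF_t = 22.000000, DF = 0.975134, PV = 21.452950
  t = 1.0000: CF_t = 22.000000, DF = 0.950886, PV = 20.919502
  t = 1.5000: CF_t = 22.000000, DF = 0.927242, PV = 20.399320
  t = 2.0000: CF_t = 1022.000000, DF = 0.904185, PV = 924.077162
Price P = sum_t PV_t = 986.848934
First compute Macaulay numerator sum_t t * PV_t:
  t * PV_t at t = 0.5000: 10.726475
  t * PV_t at t = 1.0000: 20.919502
  t * PV_t at t = 1.5000: 30.598980
  t * PV_t at t = 2.0000: 1848.154324
Macaulay duration D = 1910.399281 / 986.848934 = 1.935858
Modified duration = D / (1 + y/m) = 1.935858 / (1 + 0.025500) = 1.887721

Answer: Modified duration = 1.8877


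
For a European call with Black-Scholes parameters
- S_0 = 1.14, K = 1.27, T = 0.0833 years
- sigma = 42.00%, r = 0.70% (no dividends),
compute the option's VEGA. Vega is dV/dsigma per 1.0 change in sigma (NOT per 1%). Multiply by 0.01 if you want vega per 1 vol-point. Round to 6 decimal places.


Answer: Vega = 0.093365

Derivation:
d1 = -0.8254335210; d2 = -0.9466528264
phi(d1) = 0.2837650188; exp(-qT) = 1.0000000000; exp(-rT) = 0.9994170700
Vega = S * exp(-qT) * phi(d1) * sqrt(T) = 1.1400 * 1.0000000000 * 0.2837650188 * 0.2886173938 = 0.093365
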